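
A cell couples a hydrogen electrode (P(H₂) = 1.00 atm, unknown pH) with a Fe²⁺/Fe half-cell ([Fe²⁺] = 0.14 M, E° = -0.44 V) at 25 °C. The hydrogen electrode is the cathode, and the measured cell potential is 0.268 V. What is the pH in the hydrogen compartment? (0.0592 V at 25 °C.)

E°_cell = 0.44 V and n = 2.
log Q = n(E° − E)/0.0592 = 2×(0.44 − 0.268)/0.0592 = 5.811.
With Q = [Fe²⁺]·P(H₂) / [H⁺]^2, solving for [H⁺] gives log[H⁺] = -3.332, so pH = 3.33.

pH = 3.33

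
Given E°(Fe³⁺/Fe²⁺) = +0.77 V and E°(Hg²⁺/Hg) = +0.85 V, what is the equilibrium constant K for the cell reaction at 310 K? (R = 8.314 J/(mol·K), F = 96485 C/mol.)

E°_cell = +0.85 − (+0.77) = 0.08 V, with n = 2 electrons transferred.
At equilibrium E = 0, so the Nernst equation gives ln K = nFE°/RT = (2)(96485)(0.08)/((8.314)(310)) = 5.99.
K = e^5.99 = 400.

400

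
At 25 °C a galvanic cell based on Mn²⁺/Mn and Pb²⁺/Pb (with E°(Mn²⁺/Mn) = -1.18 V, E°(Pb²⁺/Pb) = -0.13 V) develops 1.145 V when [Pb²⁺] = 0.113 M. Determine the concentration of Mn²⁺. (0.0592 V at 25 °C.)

From the Nernst equation, log Q = n(E° − E)/0.0592 = 2(1.05 − 1.145)/0.0592 = -3.209, so Q = 6.17 × 10^-4.
With Q = [Mn²⁺]/[Pb²⁺] and the known concentrations, [Mn²⁺] in the numerator gives [Mn²⁺] = 7 × 10^-5 M.

7 × 10^-5 M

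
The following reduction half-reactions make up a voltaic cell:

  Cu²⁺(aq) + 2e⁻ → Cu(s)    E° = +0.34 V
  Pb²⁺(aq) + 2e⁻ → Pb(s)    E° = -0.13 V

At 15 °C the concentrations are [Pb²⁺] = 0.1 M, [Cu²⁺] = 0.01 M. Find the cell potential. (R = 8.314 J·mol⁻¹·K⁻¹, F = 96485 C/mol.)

0.441 V

The Cu²⁺/Cu couple has the higher reduction potential and acts as the cathode, so E°_cell = +0.34 − (-0.13) = 0.47 V.
Balancing electrons gives n = 2; the reaction quotient is Q = [Pb²⁺]/[Cu²⁺] = 10.0.
E = E° − (RT/nF) ln Q = 0.47 − (8.314×288)/(2×96485) × (2.303) = 0.470 − 0.029 = 0.441 V.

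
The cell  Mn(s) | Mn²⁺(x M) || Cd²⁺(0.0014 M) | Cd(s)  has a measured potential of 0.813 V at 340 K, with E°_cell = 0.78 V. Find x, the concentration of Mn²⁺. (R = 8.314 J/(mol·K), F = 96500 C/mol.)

From the Nernst equation, ln Q = nF(E° − E)/RT = 2×96500×(0.78 − 0.813)/(8.314×340) = -2.253, so Q = 0.105.
With Q = [Mn²⁺]/[Cd²⁺] and the known concentrations, [Mn²⁺] in the numerator gives [Mn²⁺] = 1.5 × 10^-4 M.

1.5 × 10^-4 M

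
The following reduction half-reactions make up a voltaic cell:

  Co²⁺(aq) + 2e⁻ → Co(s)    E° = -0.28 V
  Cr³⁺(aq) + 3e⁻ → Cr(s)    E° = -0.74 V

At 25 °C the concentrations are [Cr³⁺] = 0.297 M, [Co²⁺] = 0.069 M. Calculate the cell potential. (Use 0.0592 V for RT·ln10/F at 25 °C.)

0.436 V

The Co²⁺/Co couple has the higher reduction potential and acts as the cathode, so E°_cell = -0.28 − (-0.74) = 0.46 V.
Balancing electrons gives n = 6; the reaction quotient is Q = [Cr³⁺]^2/[Co²⁺]^3 = 269.
At 25 °C, E = E° − (0.0592/n) log Q = 0.46 − (0.0592/6)(2.429) = 0.460 − 0.024 = 0.436 V.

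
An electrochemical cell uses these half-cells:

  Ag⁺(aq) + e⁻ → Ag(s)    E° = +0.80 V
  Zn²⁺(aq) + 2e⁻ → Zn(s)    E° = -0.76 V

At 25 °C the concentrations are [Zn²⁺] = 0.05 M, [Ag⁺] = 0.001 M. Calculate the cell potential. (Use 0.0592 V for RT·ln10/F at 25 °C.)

1.42 V

The Ag⁺/Ag couple has the higher reduction potential and acts as the cathode, so E°_cell = +0.80 − (-0.76) = 1.56 V.
Balancing electrons gives n = 2; the reaction quotient is Q = [Zn²⁺]/[Ag⁺]^2 = 5 × 10^4.
At 25 °C, E = E° − (0.0592/n) log Q = 1.56 − (0.0592/2)(4.699) = 1.560 − 0.139 = 1.421 V.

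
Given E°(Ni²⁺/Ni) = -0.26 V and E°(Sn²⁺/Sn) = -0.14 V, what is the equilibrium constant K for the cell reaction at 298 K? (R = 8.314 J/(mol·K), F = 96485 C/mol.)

E°_cell = -0.14 − (-0.26) = 0.12 V, with n = 2 electrons transferred.
At equilibrium E = 0, so the Nernst equation gives ln K = nFE°/RT = (2)(96485)(0.12)/((8.314)(298)) = 9.35.
K = e^9.35 = 1.1 × 10^4.

1.1 × 10^4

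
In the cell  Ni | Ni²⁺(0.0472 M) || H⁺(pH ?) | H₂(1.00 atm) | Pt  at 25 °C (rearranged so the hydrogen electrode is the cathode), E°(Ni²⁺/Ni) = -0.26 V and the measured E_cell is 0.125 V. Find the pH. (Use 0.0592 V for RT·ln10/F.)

E°_cell = 0.26 V and n = 2.
log Q = n(E° − E)/0.0592 = 2×(0.26 − 0.125)/0.0592 = 4.561.
With Q = [Ni²⁺]·P(H₂) / [H⁺]^2, solving for [H⁺] gives log[H⁺] = -2.943, so pH = 2.94.

pH = 2.94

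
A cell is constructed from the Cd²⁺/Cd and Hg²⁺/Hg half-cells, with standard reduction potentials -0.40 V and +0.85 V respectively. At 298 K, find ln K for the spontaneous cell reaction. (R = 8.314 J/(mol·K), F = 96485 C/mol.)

E°_cell = +0.85 − (-0.40) = 1.25 V, with n = 2 electrons transferred.
At equilibrium E = 0, so the Nernst equation gives ln K = nFE°/RT = (2)(96485)(1.25)/((8.314)(298)) = 97.36.

ln K = 97.4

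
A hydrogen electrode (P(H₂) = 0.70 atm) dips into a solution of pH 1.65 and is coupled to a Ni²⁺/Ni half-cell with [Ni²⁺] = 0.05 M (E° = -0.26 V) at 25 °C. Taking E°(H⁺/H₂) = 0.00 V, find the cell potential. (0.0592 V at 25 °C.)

0.21 V

The hydrogen couple is the cathode, so E°_cell = 0.26 V; n = 2.
[H⁺] = 10^(−1.65) = 0.022 M, and Q = [Ni²⁺]·P(H₂) / [H⁺]^2 = 69.8.
E = E° − (0.0592/2) log Q = 0.26 − (0.0592/2)(1.844) = 0.205 V.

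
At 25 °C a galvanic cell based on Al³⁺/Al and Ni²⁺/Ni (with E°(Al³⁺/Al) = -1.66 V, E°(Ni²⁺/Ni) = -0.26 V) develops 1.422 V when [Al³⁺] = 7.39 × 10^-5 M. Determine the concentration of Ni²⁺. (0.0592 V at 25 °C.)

0.0098 M

From the Nernst equation, log Q = n(E° − E)/0.0592 = 6(1.40 − 1.422)/0.0592 = -2.230, so Q = 0.00589.
With Q = [Al³⁺]^2/[Ni²⁺]^3 and the known concentrations, [Ni²⁺]^3 in the denominator gives [Ni²⁺] = 0.0098 M.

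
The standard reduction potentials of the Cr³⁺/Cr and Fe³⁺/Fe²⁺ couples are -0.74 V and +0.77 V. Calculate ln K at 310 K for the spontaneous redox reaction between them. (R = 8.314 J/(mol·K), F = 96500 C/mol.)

E°_cell = +0.77 − (-0.74) = 1.51 V, with n = 3 electrons transferred.
At equilibrium E = 0, so the Nernst equation gives ln K = nFE°/RT = (3)(96500)(1.51)/((8.314)(310)) = 169.61.

ln K = 169.6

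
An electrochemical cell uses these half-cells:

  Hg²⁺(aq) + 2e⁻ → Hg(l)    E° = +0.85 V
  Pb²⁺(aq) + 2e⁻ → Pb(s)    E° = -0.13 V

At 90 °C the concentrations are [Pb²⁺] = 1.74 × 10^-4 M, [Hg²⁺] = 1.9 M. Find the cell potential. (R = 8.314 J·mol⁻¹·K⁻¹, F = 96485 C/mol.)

The Hg²⁺/Hg couple has the higher reduction potential and acts as the cathode, so E°_cell = +0.85 − (-0.13) = 0.98 V.
Balancing electrons gives n = 2; the reaction quotient is Q = [Pb²⁺]/[Hg²⁺] = 9.16 × 10^-5.
E = E° − (RT/nF) ln Q = 0.98 − (8.314×363)/(2×96485) × (-9.298) = 0.980 + 0.145 = 1.125 V.

1.13 V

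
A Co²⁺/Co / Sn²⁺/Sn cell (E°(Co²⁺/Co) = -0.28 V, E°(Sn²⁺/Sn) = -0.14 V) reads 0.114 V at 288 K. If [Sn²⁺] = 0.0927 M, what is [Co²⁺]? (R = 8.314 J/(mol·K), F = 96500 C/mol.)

0.75 M

From the Nernst equation, ln Q = nF(E° − E)/RT = 2×96500×(0.14 − 0.114)/(8.314×288) = 2.096, so Q = 8.13.
With Q = [Co²⁺]/[Sn²⁺] and the known concentrations, [Co²⁺] in the numerator gives [Co²⁺] = 0.75 M.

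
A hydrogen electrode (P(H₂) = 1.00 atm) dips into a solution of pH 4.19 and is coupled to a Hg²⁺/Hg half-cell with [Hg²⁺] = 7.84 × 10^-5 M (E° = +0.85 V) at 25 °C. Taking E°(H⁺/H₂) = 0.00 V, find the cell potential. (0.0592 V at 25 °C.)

The Hg²⁺/Hg couple is the cathode, so E°_cell = 0.85 V; n = 2.
[H⁺] = 10^(−4.19) = 6.5 × 10^-5 M, and Q = [H⁺]^2 / ([Hg²⁺]·P(H₂)) = 5.32 × 10^-5.
E = E° − (0.0592/2) log Q = 0.85 − (0.0592/2)(-4.274) = 0.977 V.

0.98 V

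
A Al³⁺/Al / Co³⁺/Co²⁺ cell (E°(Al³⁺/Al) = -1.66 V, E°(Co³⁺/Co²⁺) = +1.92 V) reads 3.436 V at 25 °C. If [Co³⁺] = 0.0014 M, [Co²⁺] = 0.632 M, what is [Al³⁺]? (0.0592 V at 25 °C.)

0.22 M

From the Nernst equation, log Q = n(E° − E)/0.0592 = 3(3.58 − 3.436)/0.0592 = 7.297, so Q = 1.98 × 10^7.
With Q = [Al³⁺]·[Co²⁺]^3/[Co³⁺]^3 and the known concentrations, [Al³⁺] in the numerator gives [Al³⁺] = 0.22 M.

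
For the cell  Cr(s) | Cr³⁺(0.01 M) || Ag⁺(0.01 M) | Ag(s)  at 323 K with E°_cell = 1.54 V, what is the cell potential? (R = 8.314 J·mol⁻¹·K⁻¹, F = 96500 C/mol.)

Balancing electrons gives n = 3; the reaction quotient is Q = [Cr³⁺]/[Ag⁺]^3 = 1 × 10^4.
E = E° − (RT/nF) ln Q = 1.54 − (8.314×323)/(3×96500) × (9.210) = 1.540 − 0.085 = 1.455 V.

1.45 V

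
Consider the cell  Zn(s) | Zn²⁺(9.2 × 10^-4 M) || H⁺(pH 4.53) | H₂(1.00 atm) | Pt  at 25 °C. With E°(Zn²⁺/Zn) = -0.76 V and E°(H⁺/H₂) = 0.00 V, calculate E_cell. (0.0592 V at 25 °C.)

The hydrogen couple is the cathode, so E°_cell = 0.76 V; n = 2.
[H⁺] = 10^(−4.53) = 3 × 10^-5 M, and Q = [Zn²⁺]·P(H₂) / [H⁺]^2 = 1.06 × 10^6.
E = E° − (0.0592/2) log Q = 0.76 − (0.0592/2)(6.024) = 0.582 V.

0.58 V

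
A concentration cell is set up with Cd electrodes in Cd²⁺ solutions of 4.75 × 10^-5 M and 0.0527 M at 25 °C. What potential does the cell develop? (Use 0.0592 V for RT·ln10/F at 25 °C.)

0.090 V

Both half-cells are Cd²⁺/Cd, so E°_cell = 0. The concentrated side is the cathode; the cell reaction moves Cd²⁺ from high to low concentration with n = 2.
Q = [Cd²⁺]_dilute/[Cd²⁺]_conc = 4.75 × 10^-5/0.0527 = 9.01 × 10^-4.
E = 0 − (0.0592/2) log Q = −(0.0592/2)(-3.045) = 0.0901 V.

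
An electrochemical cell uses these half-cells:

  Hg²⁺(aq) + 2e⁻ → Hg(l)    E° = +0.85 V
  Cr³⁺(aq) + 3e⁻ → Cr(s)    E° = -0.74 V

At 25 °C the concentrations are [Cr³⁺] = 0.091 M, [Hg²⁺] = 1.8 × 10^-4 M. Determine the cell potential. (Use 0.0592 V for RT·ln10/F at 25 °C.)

1.50 V

The Hg²⁺/Hg couple has the higher reduction potential and acts as the cathode, so E°_cell = +0.85 − (-0.74) = 1.59 V.
Balancing electrons gives n = 6; the reaction quotient is Q = [Cr³⁺]^2/[Hg²⁺]^3 = 1.42 × 10^9.
At 25 °C, E = E° − (0.0592/n) log Q = 1.59 − (0.0592/6)(9.152) = 1.590 − 0.090 = 1.500 V.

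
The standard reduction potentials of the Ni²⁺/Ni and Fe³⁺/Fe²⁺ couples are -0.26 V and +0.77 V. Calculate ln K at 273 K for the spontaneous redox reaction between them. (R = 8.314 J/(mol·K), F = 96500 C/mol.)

E°_cell = +0.77 − (-0.26) = 1.03 V, with n = 2 electrons transferred.
At equilibrium E = 0, so the Nernst equation gives ln K = nFE°/RT = (2)(96500)(1.03)/((8.314)(273)) = 87.58.

ln K = 87.6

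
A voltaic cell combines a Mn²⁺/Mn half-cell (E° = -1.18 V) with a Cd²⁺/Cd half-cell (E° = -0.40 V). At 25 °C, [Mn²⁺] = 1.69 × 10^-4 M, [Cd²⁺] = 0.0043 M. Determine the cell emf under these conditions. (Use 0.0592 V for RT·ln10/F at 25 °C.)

0.822 V

The Cd²⁺/Cd couple has the higher reduction potential and acts as the cathode, so E°_cell = -0.40 − (-1.18) = 0.78 V.
Balancing electrons gives n = 2; the reaction quotient is Q = [Mn²⁺]/[Cd²⁺] = 0.0393.
At 25 °C, E = E° − (0.0592/n) log Q = 0.78 − (0.0592/2)(-1.406) = 0.780 + 0.042 = 0.822 V.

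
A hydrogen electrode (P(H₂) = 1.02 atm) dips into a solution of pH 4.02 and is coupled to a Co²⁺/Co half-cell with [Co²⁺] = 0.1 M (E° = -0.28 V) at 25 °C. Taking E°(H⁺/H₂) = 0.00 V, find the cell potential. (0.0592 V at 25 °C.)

The hydrogen couple is the cathode, so E°_cell = 0.28 V; n = 2.
[H⁺] = 10^(−4.02) = 9.5 × 10^-5 M, and Q = [Co²⁺]·P(H₂) / [H⁺]^2 = 1.12 × 10^7.
E = E° − (0.0592/2) log Q = 0.28 − (0.0592/2)(7.049) = 0.071 V.

0.071 V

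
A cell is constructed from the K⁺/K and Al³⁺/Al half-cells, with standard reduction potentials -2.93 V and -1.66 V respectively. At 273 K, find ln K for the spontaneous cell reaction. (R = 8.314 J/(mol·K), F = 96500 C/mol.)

E°_cell = -1.66 − (-2.93) = 1.27 V, with n = 3 electrons transferred.
At equilibrium E = 0, so the Nernst equation gives ln K = nFE°/RT = (3)(96500)(1.27)/((8.314)(273)) = 161.99.

ln K = 162.0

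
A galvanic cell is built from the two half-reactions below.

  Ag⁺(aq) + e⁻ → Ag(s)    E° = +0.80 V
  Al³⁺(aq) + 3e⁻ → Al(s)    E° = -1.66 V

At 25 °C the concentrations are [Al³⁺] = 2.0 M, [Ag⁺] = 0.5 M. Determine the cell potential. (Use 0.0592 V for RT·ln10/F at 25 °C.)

The Ag⁺/Ag couple has the higher reduction potential and acts as the cathode, so E°_cell = +0.80 − (-1.66) = 2.46 V.
Balancing electrons gives n = 3; the reaction quotient is Q = [Al³⁺]/[Ag⁺]^3 = 16.0.
At 25 °C, E = E° − (0.0592/n) log Q = 2.46 − (0.0592/3)(1.204) = 2.460 − 0.024 = 2.436 V.

2.44 V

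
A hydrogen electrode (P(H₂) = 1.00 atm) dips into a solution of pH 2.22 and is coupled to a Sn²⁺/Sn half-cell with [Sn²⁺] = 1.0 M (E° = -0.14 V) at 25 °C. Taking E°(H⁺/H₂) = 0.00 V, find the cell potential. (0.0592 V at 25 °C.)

The hydrogen couple is the cathode, so E°_cell = 0.14 V; n = 2.
[H⁺] = 10^(−2.22) = 0.0060 M, and Q = [Sn²⁺]·P(H₂) / [H⁺]^2 = 2.75 × 10^4.
E = E° − (0.0592/2) log Q = 0.14 − (0.0592/2)(4.440) = 0.009 V.

0.009 V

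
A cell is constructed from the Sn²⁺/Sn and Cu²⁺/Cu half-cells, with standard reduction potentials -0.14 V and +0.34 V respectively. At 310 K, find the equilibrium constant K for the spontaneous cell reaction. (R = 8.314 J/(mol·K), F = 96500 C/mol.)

E°_cell = +0.34 − (-0.14) = 0.48 V, with n = 2 electrons transferred.
At equilibrium E = 0, so the Nernst equation gives ln K = nFE°/RT = (2)(96500)(0.48)/((8.314)(310)) = 35.94.
K = e^35.94 = 4.1 × 10^15.

4.1 × 10^15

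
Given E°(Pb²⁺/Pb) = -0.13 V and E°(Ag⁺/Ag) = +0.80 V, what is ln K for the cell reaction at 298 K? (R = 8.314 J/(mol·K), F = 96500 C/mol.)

ln K = 72.4

E°_cell = +0.80 − (-0.13) = 0.93 V, with n = 2 electrons transferred.
At equilibrium E = 0, so the Nernst equation gives ln K = nFE°/RT = (2)(96500)(0.93)/((8.314)(298)) = 72.45.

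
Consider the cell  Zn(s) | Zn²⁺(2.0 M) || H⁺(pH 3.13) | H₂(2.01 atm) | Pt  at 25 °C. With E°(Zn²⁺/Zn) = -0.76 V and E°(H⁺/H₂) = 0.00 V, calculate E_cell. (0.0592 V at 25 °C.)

0.56 V

The hydrogen couple is the cathode, so E°_cell = 0.76 V; n = 2.
[H⁺] = 10^(−3.13) = 7.4 × 10^-4 M, and Q = [Zn²⁺]·P(H₂) / [H⁺]^2 = 7.32 × 10^6.
E = E° − (0.0592/2) log Q = 0.76 − (0.0592/2)(6.864) = 0.557 V.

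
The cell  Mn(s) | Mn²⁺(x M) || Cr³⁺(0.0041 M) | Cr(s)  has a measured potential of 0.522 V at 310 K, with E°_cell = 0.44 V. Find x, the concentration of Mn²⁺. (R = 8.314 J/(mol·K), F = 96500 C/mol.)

5.5 × 10^-5 M

From the Nernst equation, ln Q = nF(E° − E)/RT = 6×96500×(0.44 − 0.522)/(8.314×310) = -18.421, so Q = 9.99 × 10^-9.
With Q = [Mn²⁺]^3/[Cr³⁺]^2 and the known concentrations, [Mn²⁺]^3 in the numerator gives [Mn²⁺] = 5.5 × 10^-5 M.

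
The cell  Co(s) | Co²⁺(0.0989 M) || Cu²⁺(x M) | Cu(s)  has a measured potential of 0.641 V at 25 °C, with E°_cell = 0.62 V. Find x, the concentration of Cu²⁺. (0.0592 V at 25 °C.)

0.51 M

From the Nernst equation, log Q = n(E° − E)/0.0592 = 2(0.62 − 0.641)/0.0592 = -0.709, so Q = 0.195.
With Q = [Co²⁺]/[Cu²⁺] and the known concentrations, [Cu²⁺] in the denominator gives [Cu²⁺] = 0.51 M.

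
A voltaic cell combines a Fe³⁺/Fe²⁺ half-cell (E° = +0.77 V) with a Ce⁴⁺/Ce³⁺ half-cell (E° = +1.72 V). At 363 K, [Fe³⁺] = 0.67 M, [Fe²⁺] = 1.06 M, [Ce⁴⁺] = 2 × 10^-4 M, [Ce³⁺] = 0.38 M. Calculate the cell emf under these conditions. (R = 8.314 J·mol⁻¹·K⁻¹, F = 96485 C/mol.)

0.728 V

The Ce⁴⁺/Ce³⁺ couple has the higher reduction potential and acts as the cathode, so E°_cell = +1.72 − (+0.77) = 0.95 V.
Balancing electrons gives n = 1; the reaction quotient is Q = [Fe³⁺]·[Ce³⁺]/([Fe²⁺]·[Ce⁴⁺]) = 1200.
E = E° − (RT/nF) ln Q = 0.95 − (8.314×363)/(1×96485) × (7.091) = 0.950 − 0.222 = 0.728 V.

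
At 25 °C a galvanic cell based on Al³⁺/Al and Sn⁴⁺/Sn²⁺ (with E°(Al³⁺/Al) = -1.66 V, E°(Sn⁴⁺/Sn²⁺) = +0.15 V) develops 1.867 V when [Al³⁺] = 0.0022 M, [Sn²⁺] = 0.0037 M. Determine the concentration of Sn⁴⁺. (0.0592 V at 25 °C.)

From the Nernst equation, log Q = n(E° − E)/0.0592 = 6(1.81 − 1.867)/0.0592 = -5.777, so Q = 1.67 × 10^-6.
With Q = [Al³⁺]^2·[Sn²⁺]^3/[Sn⁴⁺]^3 and the known concentrations, [Sn⁴⁺]^3 in the denominator gives [Sn⁴⁺] = 0.0053 M.

0.0053 M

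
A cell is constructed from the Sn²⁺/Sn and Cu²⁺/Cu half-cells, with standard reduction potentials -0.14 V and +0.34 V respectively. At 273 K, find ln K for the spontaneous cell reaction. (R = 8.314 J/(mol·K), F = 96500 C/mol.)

ln K = 40.8

E°_cell = +0.34 − (-0.14) = 0.48 V, with n = 2 electrons transferred.
At equilibrium E = 0, so the Nernst equation gives ln K = nFE°/RT = (2)(96500)(0.48)/((8.314)(273)) = 40.82.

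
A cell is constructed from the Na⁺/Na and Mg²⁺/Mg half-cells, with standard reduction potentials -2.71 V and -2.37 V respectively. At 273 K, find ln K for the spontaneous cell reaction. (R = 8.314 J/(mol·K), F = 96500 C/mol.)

ln K = 28.9

E°_cell = -2.37 − (-2.71) = 0.34 V, with n = 2 electrons transferred.
At equilibrium E = 0, so the Nernst equation gives ln K = nFE°/RT = (2)(96500)(0.34)/((8.314)(273)) = 28.91.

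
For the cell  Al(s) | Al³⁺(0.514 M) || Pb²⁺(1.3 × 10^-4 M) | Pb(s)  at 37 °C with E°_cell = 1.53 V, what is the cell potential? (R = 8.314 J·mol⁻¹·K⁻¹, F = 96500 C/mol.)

1.42 V

Balancing electrons gives n = 6; the reaction quotient is Q = [Al³⁺]^2/[Pb²⁺]^3 = 1.2 × 10^11.
E = E° − (RT/nF) ln Q = 1.53 − (8.314×310)/(6×96500) × (25.513) = 1.530 − 0.114 = 1.416 V.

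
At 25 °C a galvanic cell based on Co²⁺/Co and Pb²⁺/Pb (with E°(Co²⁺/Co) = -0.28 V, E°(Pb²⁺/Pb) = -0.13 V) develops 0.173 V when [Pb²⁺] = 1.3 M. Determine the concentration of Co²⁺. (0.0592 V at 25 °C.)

From the Nernst equation, log Q = n(E° − E)/0.0592 = 2(0.15 − 0.173)/0.0592 = -0.777, so Q = 0.167.
With Q = [Co²⁺]/[Pb²⁺] and the known concentrations, [Co²⁺] in the numerator gives [Co²⁺] = 0.22 M.

0.22 M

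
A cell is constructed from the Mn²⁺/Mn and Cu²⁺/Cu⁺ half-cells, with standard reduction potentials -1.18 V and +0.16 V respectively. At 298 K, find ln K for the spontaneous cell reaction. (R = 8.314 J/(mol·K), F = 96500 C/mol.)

ln K = 104.4

E°_cell = +0.16 − (-1.18) = 1.34 V, with n = 2 electrons transferred.
At equilibrium E = 0, so the Nernst equation gives ln K = nFE°/RT = (2)(96500)(1.34)/((8.314)(298)) = 104.38.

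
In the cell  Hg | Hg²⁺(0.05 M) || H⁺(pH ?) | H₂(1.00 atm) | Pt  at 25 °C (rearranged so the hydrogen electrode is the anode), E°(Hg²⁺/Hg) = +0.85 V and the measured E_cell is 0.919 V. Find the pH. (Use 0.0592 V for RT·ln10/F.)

pH = 1.82

E°_cell = 0.85 V and n = 2.
log Q = n(E° − E)/0.0592 = 2×(0.85 − 0.919)/0.0592 = -2.331.
With Q = [H⁺]^2 / ([Hg²⁺]·P(H₂)), solving for [H⁺] gives log[H⁺] = -1.816, so pH = 1.82.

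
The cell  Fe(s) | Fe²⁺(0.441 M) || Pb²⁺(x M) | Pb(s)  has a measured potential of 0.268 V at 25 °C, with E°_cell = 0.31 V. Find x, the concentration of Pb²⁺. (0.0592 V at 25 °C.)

From the Nernst equation, log Q = n(E° − E)/0.0592 = 2(0.31 − 0.268)/0.0592 = 1.419, so Q = 26.2.
With Q = [Fe²⁺]/[Pb²⁺] and the known concentrations, [Pb²⁺] in the denominator gives [Pb²⁺] = 0.017 M.

0.017 M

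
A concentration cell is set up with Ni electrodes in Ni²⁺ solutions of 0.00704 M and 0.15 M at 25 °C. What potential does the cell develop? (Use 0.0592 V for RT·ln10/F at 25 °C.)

Both half-cells are Ni²⁺/Ni, so E°_cell = 0. The concentrated side is the cathode; the cell reaction moves Ni²⁺ from high to low concentration with n = 2.
Q = [Ni²⁺]_dilute/[Ni²⁺]_conc = 0.00704/0.15 = 0.0469.
E = 0 − (0.0592/2) log Q = −(0.0592/2)(-1.329) = 0.0393 V.

0.039 V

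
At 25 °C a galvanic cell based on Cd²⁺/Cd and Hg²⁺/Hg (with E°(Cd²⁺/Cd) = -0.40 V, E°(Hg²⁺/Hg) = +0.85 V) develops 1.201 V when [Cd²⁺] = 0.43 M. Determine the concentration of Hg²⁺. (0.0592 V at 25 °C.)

0.0095 M

From the Nernst equation, log Q = n(E° − E)/0.0592 = 2(1.25 − 1.201)/0.0592 = 1.655, so Q = 45.2.
With Q = [Cd²⁺]/[Hg²⁺] and the known concentrations, [Hg²⁺] in the denominator gives [Hg²⁺] = 0.0095 M.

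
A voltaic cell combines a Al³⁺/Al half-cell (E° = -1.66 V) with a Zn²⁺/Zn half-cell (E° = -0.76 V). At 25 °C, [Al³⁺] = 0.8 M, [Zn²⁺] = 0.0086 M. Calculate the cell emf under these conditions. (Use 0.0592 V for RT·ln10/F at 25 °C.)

0.841 V

The Zn²⁺/Zn couple has the higher reduction potential and acts as the cathode, so E°_cell = -0.76 − (-1.66) = 0.90 V.
Balancing electrons gives n = 6; the reaction quotient is Q = [Al³⁺]^2/[Zn²⁺]^3 = 1.01 × 10^6.
At 25 °C, E = E° − (0.0592/n) log Q = 0.90 − (0.0592/6)(6.003) = 0.900 − 0.059 = 0.841 V.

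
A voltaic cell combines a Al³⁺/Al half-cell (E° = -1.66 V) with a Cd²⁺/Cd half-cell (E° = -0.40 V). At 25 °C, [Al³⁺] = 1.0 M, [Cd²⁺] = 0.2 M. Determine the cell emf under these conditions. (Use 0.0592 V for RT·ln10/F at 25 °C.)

1.24 V

The Cd²⁺/Cd couple has the higher reduction potential and acts as the cathode, so E°_cell = -0.40 − (-1.66) = 1.26 V.
Balancing electrons gives n = 6; the reaction quotient is Q = [Al³⁺]^2/[Cd²⁺]^3 = 125.
At 25 °C, E = E° − (0.0592/n) log Q = 1.26 − (0.0592/6)(2.097) = 1.260 − 0.021 = 1.239 V.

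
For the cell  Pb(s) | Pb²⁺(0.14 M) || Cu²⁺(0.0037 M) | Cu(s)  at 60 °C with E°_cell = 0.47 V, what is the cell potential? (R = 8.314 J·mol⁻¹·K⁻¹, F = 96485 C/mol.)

0.418 V

Balancing electrons gives n = 2; the reaction quotient is Q = [Pb²⁺]/[Cu²⁺] = 37.8.
E = E° − (RT/nF) ln Q = 0.47 − (8.314×333)/(2×96485) × (3.633) = 0.470 − 0.052 = 0.418 V.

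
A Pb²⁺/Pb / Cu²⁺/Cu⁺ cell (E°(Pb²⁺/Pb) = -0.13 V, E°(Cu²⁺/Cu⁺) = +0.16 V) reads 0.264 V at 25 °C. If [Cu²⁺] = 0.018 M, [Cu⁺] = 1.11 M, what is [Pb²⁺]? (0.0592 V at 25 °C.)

From the Nernst equation, log Q = n(E° − E)/0.0592 = 2(0.29 − 0.264)/0.0592 = 0.878, so Q = 7.56.
With Q = [Pb²⁺]·[Cu⁺]^2/[Cu²⁺]^2 and the known concentrations, [Pb²⁺] in the numerator gives [Pb²⁺] = 0.002 M.

0.002 M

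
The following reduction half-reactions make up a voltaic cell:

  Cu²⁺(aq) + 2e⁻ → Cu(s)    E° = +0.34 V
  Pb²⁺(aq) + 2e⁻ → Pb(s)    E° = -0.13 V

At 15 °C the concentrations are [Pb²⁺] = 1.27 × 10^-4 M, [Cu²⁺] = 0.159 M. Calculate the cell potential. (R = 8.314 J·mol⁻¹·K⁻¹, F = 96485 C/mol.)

The Cu²⁺/Cu couple has the higher reduction potential and acts as the cathode, so E°_cell = +0.34 − (-0.13) = 0.47 V.
Balancing electrons gives n = 2; the reaction quotient is Q = [Pb²⁺]/[Cu²⁺] = 7.99 × 10^-4.
E = E° − (RT/nF) ln Q = 0.47 − (8.314×288)/(2×96485) × (-7.132) = 0.470 + 0.088 = 0.558 V.

0.558 V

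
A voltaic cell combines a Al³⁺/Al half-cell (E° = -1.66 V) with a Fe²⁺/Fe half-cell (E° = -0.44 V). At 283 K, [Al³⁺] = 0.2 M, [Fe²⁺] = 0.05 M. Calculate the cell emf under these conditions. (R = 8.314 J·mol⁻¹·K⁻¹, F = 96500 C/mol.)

The Fe²⁺/Fe couple has the higher reduction potential and acts as the cathode, so E°_cell = -0.44 − (-1.66) = 1.22 V.
Balancing electrons gives n = 6; the reaction quotient is Q = [Al³⁺]^2/[Fe²⁺]^3 = 320.
E = E° − (RT/nF) ln Q = 1.22 − (8.314×283)/(6×96500) × (5.768) = 1.220 − 0.023 = 1.197 V.

1.20 V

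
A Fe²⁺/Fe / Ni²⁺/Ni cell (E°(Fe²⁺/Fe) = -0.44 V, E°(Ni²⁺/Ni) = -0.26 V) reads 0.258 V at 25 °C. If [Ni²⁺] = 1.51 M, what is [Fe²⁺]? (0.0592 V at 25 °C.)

From the Nernst equation, log Q = n(E° − E)/0.0592 = 2(0.18 − 0.258)/0.0592 = -2.635, so Q = 0.00232.
With Q = [Fe²⁺]/[Ni²⁺] and the known concentrations, [Fe²⁺] in the numerator gives [Fe²⁺] = 0.0035 M.

0.0035 M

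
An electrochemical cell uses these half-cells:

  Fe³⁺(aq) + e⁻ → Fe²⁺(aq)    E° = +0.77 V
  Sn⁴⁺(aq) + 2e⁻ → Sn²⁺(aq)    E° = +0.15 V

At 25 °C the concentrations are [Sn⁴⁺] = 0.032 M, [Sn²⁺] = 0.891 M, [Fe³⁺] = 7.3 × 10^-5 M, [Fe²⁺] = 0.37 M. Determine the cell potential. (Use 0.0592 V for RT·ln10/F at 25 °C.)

The Fe³⁺/Fe²⁺ couple has the higher reduction potential and acts as the cathode, so E°_cell = +0.77 − (+0.15) = 0.62 V.
Balancing electrons gives n = 2; the reaction quotient is Q = [Sn⁴⁺]·[Fe²⁺]^2/([Sn²⁺]·[Fe³⁺]^2) = 9.23 × 10^5.
At 25 °C, E = E° − (0.0592/n) log Q = 0.62 − (0.0592/2)(5.965) = 0.620 − 0.177 = 0.443 V.

0.443 V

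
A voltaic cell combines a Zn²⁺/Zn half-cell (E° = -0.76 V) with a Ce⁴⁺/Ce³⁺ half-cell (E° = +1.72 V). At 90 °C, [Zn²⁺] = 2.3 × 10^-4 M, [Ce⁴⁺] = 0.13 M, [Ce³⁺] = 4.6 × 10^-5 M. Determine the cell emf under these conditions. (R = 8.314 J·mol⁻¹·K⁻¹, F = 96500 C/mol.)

2.86 V

The Ce⁴⁺/Ce³⁺ couple has the higher reduction potential and acts as the cathode, so E°_cell = +1.72 − (-0.76) = 2.48 V.
Balancing electrons gives n = 2; the reaction quotient is Q = [Zn²⁺]·[Ce³⁺]^2/[Ce⁴⁺]^2 = 2.88 × 10^-11.
E = E° − (RT/nF) ln Q = 2.48 − (8.314×363)/(2×96500) × (-24.271) = 2.480 + 0.380 = 2.860 V.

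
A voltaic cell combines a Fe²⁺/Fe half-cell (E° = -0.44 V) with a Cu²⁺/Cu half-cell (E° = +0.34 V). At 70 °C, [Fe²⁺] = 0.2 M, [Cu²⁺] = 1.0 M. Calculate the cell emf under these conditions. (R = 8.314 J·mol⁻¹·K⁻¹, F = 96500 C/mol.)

The Cu²⁺/Cu couple has the higher reduction potential and acts as the cathode, so E°_cell = +0.34 − (-0.44) = 0.78 V.
Balancing electrons gives n = 2; the reaction quotient is Q = [Fe²⁺]/[Cu²⁺] = 0.200.
E = E° − (RT/nF) ln Q = 0.78 − (8.314×343)/(2×96500) × (-1.609) = 0.780 + 0.024 = 0.804 V.

0.804 V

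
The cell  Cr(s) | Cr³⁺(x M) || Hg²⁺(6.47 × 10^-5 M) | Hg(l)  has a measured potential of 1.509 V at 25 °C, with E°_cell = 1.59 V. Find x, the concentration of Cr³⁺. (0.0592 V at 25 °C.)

0.0066 M

From the Nernst equation, log Q = n(E° − E)/0.0592 = 6(1.59 − 1.509)/0.0592 = 8.209, so Q = 1.62 × 10^8.
With Q = [Cr³⁺]^2/[Hg²⁺]^3 and the known concentrations, [Cr³⁺]^2 in the numerator gives [Cr³⁺] = 0.0066 M.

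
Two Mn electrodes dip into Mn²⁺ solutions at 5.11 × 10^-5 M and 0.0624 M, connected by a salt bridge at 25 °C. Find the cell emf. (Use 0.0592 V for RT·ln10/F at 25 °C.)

Both half-cells are Mn²⁺/Mn, so E°_cell = 0. The concentrated side is the cathode; the cell reaction moves Mn²⁺ from high to low concentration with n = 2.
Q = [Mn²⁺]_dilute/[Mn²⁺]_conc = 5.11 × 10^-5/0.0624 = 8.19 × 10^-4.
E = 0 − (0.0592/2) log Q = −(0.0592/2)(-3.087) = 0.0914 V.

0.091 V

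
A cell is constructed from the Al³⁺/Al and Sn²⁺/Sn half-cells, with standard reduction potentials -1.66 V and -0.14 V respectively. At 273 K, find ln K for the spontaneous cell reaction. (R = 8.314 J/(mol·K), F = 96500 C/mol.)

ln K = 387.7

E°_cell = -0.14 − (-1.66) = 1.52 V, with n = 6 electrons transferred.
At equilibrium E = 0, so the Nernst equation gives ln K = nFE°/RT = (6)(96500)(1.52)/((8.314)(273)) = 387.75.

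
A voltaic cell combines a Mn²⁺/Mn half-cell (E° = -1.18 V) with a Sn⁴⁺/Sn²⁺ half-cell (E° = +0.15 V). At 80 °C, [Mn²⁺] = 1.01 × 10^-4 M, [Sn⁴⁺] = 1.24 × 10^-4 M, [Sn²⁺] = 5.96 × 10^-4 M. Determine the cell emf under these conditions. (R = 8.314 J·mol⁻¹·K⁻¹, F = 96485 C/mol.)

1.45 V

The Sn⁴⁺/Sn²⁺ couple has the higher reduction potential and acts as the cathode, so E°_cell = +0.15 − (-1.18) = 1.33 V.
Balancing electrons gives n = 2; the reaction quotient is Q = [Mn²⁺]·[Sn²⁺]/[Sn⁴⁺] = 4.85 × 10^-4.
E = E° − (RT/nF) ln Q = 1.33 − (8.314×353)/(2×96485) × (-7.630) = 1.330 + 0.116 = 1.446 V.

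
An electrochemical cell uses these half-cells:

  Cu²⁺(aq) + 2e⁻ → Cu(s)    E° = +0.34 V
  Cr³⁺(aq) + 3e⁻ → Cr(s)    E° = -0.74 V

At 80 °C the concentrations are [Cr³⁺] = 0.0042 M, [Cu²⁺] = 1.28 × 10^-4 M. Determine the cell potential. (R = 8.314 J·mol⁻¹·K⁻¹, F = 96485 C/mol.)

The Cu²⁺/Cu couple has the higher reduction potential and acts as the cathode, so E°_cell = +0.34 − (-0.74) = 1.08 V.
Balancing electrons gives n = 6; the reaction quotient is Q = [Cr³⁺]^2/[Cu²⁺]^3 = 8.41 × 10^6.
E = E° − (RT/nF) ln Q = 1.08 − (8.314×353)/(6×96485) × (15.945) = 1.080 − 0.081 = 0.999 V.

0.999 V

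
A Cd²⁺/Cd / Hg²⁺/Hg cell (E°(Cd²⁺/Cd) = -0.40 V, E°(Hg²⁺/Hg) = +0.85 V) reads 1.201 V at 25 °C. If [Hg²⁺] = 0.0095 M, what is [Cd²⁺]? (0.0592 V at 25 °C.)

From the Nernst equation, log Q = n(E° − E)/0.0592 = 2(1.25 − 1.201)/0.0592 = 1.655, so Q = 45.2.
With Q = [Cd²⁺]/[Hg²⁺] and the known concentrations, [Cd²⁺] in the numerator gives [Cd²⁺] = 0.43 M.

0.43 M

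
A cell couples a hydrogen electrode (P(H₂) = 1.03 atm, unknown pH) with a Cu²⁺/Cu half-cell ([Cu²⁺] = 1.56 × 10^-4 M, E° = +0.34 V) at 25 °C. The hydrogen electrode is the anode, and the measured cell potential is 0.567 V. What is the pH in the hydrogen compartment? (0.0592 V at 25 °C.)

pH = 5.73

E°_cell = 0.34 V and n = 2.
log Q = n(E° − E)/0.0592 = 2×(0.34 − 0.567)/0.0592 = -7.669.
With Q = [H⁺]^2 / ([Cu²⁺]·P(H₂)), solving for [H⁺] gives log[H⁺] = -5.731, so pH = 5.73.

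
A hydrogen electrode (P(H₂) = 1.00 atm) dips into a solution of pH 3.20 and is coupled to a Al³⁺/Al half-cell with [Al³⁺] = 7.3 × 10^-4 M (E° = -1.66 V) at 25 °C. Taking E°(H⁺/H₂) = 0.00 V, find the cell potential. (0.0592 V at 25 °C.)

The hydrogen couple is the cathode, so E°_cell = 1.66 V; n = 6.
[H⁺] = 10^(−3.20) = 6.3 × 10^-4 M, and Q = [Al³⁺]^2·P(H₂)^3 / [H⁺]^6 = 8.45 × 10^12.
E = E° − (0.0592/6) log Q = 1.66 − (0.0592/6)(12.927) = 1.532 V.

1.53 V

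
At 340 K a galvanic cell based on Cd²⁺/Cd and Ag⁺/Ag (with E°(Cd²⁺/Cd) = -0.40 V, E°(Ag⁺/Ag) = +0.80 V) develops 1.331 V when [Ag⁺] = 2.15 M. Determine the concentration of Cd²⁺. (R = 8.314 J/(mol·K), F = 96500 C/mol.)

6 × 10^-4 M

From the Nernst equation, ln Q = nF(E° − E)/RT = 2×96500×(1.20 − 1.331)/(8.314×340) = -8.944, so Q = 1.3 × 10^-4.
With Q = [Cd²⁺]/[Ag⁺]^2 and the known concentrations, [Cd²⁺] in the numerator gives [Cd²⁺] = 6 × 10^-4 M.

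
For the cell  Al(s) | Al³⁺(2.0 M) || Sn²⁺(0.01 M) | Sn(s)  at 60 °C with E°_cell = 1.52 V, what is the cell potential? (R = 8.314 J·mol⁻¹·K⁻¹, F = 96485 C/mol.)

1.45 V

Balancing electrons gives n = 6; the reaction quotient is Q = [Al³⁺]^2/[Sn²⁺]^3 = 4 × 10^6.
E = E° − (RT/nF) ln Q = 1.52 − (8.314×333)/(6×96485) × (15.202) = 1.520 − 0.073 = 1.447 V.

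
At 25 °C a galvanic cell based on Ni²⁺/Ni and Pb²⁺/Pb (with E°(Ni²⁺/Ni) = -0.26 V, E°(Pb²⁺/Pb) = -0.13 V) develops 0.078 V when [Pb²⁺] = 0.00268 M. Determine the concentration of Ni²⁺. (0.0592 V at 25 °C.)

From the Nernst equation, log Q = n(E° − E)/0.0592 = 2(0.13 − 0.078)/0.0592 = 1.757, so Q = 57.1.
With Q = [Ni²⁺]/[Pb²⁺] and the known concentrations, [Ni²⁺] in the numerator gives [Ni²⁺] = 0.15 M.

0.15 M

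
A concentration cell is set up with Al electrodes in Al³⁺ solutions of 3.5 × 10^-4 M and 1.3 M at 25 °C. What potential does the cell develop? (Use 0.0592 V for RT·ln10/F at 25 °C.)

0.070 V

Both half-cells are Al³⁺/Al, so E°_cell = 0. The concentrated side is the cathode; the cell reaction moves Al³⁺ from high to low concentration with n = 3.
Q = [Al³⁺]_dilute/[Al³⁺]_conc = 3.5 × 10^-4/1.3 = 2.69 × 10^-4.
E = 0 − (0.0592/3) log Q = −(0.0592/3)(-3.570) = 0.0704 V.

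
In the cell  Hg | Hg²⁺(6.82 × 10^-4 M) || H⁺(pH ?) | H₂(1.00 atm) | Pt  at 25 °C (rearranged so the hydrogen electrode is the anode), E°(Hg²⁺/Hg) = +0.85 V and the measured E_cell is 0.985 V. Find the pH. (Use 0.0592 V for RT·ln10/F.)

pH = 3.86

E°_cell = 0.85 V and n = 2.
log Q = n(E° − E)/0.0592 = 2×(0.85 − 0.985)/0.0592 = -4.561.
With Q = [H⁺]^2 / ([Hg²⁺]·P(H₂)), solving for [H⁺] gives log[H⁺] = -3.864, so pH = 3.86.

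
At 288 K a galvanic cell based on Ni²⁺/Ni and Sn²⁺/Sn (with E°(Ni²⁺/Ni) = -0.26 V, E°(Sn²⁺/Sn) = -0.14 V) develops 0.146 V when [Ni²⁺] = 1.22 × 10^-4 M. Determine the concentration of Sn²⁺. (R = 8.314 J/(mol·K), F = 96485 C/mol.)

9.9 × 10^-4 M

From the Nernst equation, ln Q = nF(E° − E)/RT = 2×96485×(0.12 − 0.146)/(8.314×288) = -2.095, so Q = 0.123.
With Q = [Ni²⁺]/[Sn²⁺] and the known concentrations, [Sn²⁺] in the denominator gives [Sn²⁺] = 9.9 × 10^-4 M.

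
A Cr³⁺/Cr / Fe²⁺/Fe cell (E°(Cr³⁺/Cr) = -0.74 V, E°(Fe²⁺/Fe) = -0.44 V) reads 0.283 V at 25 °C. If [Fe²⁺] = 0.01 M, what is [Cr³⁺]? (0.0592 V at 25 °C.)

0.0073 M

From the Nernst equation, log Q = n(E° − E)/0.0592 = 6(0.30 − 0.283)/0.0592 = 1.723, so Q = 52.8.
With Q = [Cr³⁺]^2/[Fe²⁺]^3 and the known concentrations, [Cr³⁺]^2 in the numerator gives [Cr³⁺] = 0.0073 M.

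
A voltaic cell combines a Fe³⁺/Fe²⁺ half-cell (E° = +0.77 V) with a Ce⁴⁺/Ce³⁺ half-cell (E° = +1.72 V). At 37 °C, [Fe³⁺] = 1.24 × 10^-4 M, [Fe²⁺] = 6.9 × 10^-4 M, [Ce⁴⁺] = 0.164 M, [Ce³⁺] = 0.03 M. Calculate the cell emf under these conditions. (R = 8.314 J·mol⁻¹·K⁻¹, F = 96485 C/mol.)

The Ce⁴⁺/Ce³⁺ couple has the higher reduction potential and acts as the cathode, so E°_cell = +1.72 − (+0.77) = 0.95 V.
Balancing electrons gives n = 1; the reaction quotient is Q = [Fe³⁺]·[Ce³⁺]/([Fe²⁺]·[Ce⁴⁺]) = 0.0329.
E = E° − (RT/nF) ln Q = 0.95 − (8.314×310)/(1×96485) × (-3.415) = 0.950 + 0.091 = 1.041 V.

1.04 V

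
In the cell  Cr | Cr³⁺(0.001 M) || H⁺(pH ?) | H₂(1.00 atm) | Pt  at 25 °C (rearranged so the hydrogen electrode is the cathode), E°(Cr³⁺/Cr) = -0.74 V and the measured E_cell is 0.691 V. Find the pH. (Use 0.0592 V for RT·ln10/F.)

E°_cell = 0.74 V and n = 6.
log Q = n(E° − E)/0.0592 = 6×(0.74 − 0.691)/0.0592 = 4.966.
With Q = [Cr³⁺]^2·P(H₂)^3 / [H⁺]^6, solving for [H⁺] gives log[H⁺] = -1.828, so pH = 1.83.

pH = 1.83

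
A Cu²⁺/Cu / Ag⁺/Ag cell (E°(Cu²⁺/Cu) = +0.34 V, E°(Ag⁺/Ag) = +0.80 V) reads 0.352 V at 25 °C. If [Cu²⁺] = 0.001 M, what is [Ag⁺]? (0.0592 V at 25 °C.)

From the Nernst equation, log Q = n(E° − E)/0.0592 = 2(0.46 − 0.352)/0.0592 = 3.649, so Q = 4450.
With Q = [Cu²⁺]/[Ag⁺]^2 and the known concentrations, [Ag⁺]^2 in the denominator gives [Ag⁺] = 4.7 × 10^-4 M.

4.7 × 10^-4 M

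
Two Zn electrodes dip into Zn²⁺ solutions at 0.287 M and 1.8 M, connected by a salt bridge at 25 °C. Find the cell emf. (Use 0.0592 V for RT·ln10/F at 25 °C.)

0.024 V

Both half-cells are Zn²⁺/Zn, so E°_cell = 0. The concentrated side is the cathode; the cell reaction moves Zn²⁺ from high to low concentration with n = 2.
Q = [Zn²⁺]_dilute/[Zn²⁺]_conc = 0.287/1.8 = 0.159.
E = 0 − (0.0592/2) log Q = −(0.0592/2)(-0.797) = 0.0236 V.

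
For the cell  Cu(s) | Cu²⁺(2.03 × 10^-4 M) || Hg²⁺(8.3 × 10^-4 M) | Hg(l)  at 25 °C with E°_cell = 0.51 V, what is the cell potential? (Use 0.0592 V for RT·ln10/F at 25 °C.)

0.528 V

Balancing electrons gives n = 2; the reaction quotient is Q = [Cu²⁺]/[Hg²⁺] = 0.245.
At 25 °C, E = E° − (0.0592/n) log Q = 0.51 − (0.0592/2)(-0.612) = 0.510 + 0.018 = 0.528 V.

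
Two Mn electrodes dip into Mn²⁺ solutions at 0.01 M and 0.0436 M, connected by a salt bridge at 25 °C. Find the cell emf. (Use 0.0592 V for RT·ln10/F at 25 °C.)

Both half-cells are Mn²⁺/Mn, so E°_cell = 0. The concentrated side is the cathode; the cell reaction moves Mn²⁺ from high to low concentration with n = 2.
Q = [Mn²⁺]_dilute/[Mn²⁺]_conc = 0.01/0.0436 = 0.229.
E = 0 − (0.0592/2) log Q = −(0.0592/2)(-0.639) = 0.0189 V.

0.019 V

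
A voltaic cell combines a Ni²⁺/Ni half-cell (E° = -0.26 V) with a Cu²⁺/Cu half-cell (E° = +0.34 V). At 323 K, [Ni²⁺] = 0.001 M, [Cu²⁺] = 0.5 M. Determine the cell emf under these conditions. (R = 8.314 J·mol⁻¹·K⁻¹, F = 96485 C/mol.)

0.686 V

The Cu²⁺/Cu couple has the higher reduction potential and acts as the cathode, so E°_cell = +0.34 − (-0.26) = 0.60 V.
Balancing electrons gives n = 2; the reaction quotient is Q = [Ni²⁺]/[Cu²⁺] = 0.00200.
E = E° − (RT/nF) ln Q = 0.60 − (8.314×323)/(2×96485) × (-6.215) = 0.600 + 0.086 = 0.686 V.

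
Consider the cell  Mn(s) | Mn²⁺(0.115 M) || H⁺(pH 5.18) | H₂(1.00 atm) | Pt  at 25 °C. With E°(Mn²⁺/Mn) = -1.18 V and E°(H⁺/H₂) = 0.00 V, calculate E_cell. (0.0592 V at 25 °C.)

0.90 V

The hydrogen couple is the cathode, so E°_cell = 1.18 V; n = 2.
[H⁺] = 10^(−5.18) = 6.6 × 10^-6 M, and Q = [Mn²⁺]·P(H₂) / [H⁺]^2 = 2.63 × 10^9.
E = E° − (0.0592/2) log Q = 1.18 − (0.0592/2)(9.421) = 0.901 V.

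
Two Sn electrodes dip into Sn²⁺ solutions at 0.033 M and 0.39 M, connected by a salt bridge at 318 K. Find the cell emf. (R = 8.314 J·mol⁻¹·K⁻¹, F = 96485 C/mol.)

Both half-cells are Sn²⁺/Sn, so E°_cell = 0. The concentrated side is the cathode; the cell reaction moves Sn²⁺ from high to low concentration with n = 2.
Q = [Sn²⁺]_dilute/[Sn²⁺]_conc = 0.033/0.39 = 0.0846.
E = 0 − (RT/nF) ln Q = −((8.314×318)/(2×96485))(-2.470) = 0.0338 V.

0.034 V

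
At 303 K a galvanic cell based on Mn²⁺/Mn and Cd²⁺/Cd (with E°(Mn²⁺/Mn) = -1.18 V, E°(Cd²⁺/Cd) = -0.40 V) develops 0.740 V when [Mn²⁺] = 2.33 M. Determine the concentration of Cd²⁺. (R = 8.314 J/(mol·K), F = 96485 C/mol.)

From the Nernst equation, ln Q = nF(E° − E)/RT = 2×96485×(0.78 − 0.740)/(8.314×303) = 3.064, so Q = 21.4.
With Q = [Mn²⁺]/[Cd²⁺] and the known concentrations, [Cd²⁺] in the denominator gives [Cd²⁺] = 0.11 M.

0.11 M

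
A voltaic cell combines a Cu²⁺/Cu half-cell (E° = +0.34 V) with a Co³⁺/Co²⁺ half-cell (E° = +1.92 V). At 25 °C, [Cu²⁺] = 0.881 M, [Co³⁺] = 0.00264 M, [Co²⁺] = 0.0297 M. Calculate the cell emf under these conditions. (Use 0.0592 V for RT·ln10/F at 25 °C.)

1.52 V

The Co³⁺/Co²⁺ couple has the higher reduction potential and acts as the cathode, so E°_cell = +1.92 − (+0.34) = 1.58 V.
Balancing electrons gives n = 2; the reaction quotient is Q = [Cu²⁺]·[Co²⁺]^2/[Co³⁺]^2 = 112.
At 25 °C, E = E° − (0.0592/n) log Q = 1.58 − (0.0592/2)(2.047) = 1.580 − 0.061 = 1.519 V.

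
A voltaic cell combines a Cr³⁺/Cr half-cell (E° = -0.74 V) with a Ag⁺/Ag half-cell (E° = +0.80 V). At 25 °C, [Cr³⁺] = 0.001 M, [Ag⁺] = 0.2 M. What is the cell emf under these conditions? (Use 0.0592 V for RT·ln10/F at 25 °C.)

The Ag⁺/Ag couple has the higher reduction potential and acts as the cathode, so E°_cell = +0.80 − (-0.74) = 1.54 V.
Balancing electrons gives n = 3; the reaction quotient is Q = [Cr³⁺]/[Ag⁺]^3 = 0.125.
At 25 °C, E = E° − (0.0592/n) log Q = 1.54 − (0.0592/3)(-0.903) = 1.540 + 0.018 = 1.558 V.

1.56 V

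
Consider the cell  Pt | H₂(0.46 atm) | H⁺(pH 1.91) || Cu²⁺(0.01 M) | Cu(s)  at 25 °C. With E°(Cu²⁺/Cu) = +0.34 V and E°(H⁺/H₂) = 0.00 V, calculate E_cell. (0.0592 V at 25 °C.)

0.38 V

The Cu²⁺/Cu couple is the cathode, so E°_cell = 0.34 V; n = 2.
[H⁺] = 10^(−1.91) = 0.012 M, and Q = [H⁺]^2 / ([Cu²⁺]·P(H₂)) = 0.0329.
E = E° − (0.0592/2) log Q = 0.34 − (0.0592/2)(-1.483) = 0.384 V.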